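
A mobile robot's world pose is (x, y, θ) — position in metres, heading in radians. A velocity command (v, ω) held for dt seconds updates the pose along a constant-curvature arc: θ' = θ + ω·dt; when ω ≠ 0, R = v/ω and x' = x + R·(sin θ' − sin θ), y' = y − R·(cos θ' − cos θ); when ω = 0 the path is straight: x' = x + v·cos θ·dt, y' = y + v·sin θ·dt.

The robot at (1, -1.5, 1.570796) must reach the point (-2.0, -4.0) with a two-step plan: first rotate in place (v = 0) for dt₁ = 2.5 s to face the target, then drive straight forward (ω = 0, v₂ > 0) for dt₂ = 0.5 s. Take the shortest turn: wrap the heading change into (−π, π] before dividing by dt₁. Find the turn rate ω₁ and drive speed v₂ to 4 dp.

ω₁ = 0.9062, v₂ = 7.8102

heading to target = atan2(-4−-1.5, -2−1) = -2.4469
Δθ = wrap(-2.4469 − 1.5708) = 2.2655; ω₁ = Δθ/dt₁ = 0.9062
distance = √((-2−1)² + (-4−-1.5)²) = 3.9051; v₂ = distance/dt₂ = 7.8102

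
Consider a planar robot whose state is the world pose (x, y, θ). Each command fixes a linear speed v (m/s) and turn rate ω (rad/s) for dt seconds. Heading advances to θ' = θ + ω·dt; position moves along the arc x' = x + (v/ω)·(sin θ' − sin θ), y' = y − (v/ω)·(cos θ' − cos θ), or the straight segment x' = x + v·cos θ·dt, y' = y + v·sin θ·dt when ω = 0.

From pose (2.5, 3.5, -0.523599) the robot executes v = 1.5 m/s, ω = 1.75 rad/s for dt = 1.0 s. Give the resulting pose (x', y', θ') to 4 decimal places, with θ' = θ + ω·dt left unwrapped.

(3.7354, 3.9529, 1.2264)

θ' = -0.5236 + 1.75·1.0 = 1.2264
R = v/ω = 1.5/1.75 = 0.8571
x' = 2.5 + 0.8571·(sin 1.2264 − sin -0.5236) = 3.7354
y' = 3.5 − 0.8571·(cos 1.2264 − cos -0.5236) = 3.9529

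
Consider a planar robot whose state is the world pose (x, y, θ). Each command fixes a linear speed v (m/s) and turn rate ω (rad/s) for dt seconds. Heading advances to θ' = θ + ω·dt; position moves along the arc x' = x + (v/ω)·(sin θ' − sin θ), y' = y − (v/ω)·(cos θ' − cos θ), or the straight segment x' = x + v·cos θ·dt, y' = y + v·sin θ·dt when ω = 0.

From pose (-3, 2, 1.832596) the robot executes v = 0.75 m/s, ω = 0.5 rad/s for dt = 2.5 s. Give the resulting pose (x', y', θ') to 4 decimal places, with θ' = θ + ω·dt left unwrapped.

(-4.3604, 3.1092, 3.0826)

θ' = 1.8326 + 0.5·2.5 = 3.0826
R = v/ω = 0.75/0.5 = 1.5000
x' = -3 + 1.5000·(sin 3.0826 − sin 1.8326) = -4.3604
y' = 2 − 1.5000·(cos 3.0826 − cos 1.8326) = 3.1092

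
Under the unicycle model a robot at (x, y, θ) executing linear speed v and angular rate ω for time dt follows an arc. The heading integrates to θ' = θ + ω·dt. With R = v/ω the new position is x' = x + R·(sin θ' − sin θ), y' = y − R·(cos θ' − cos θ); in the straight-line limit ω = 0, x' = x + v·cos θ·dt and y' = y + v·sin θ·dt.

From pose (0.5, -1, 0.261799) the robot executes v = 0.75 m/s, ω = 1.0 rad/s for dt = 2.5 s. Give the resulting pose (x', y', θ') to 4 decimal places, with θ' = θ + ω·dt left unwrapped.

(0.5839, 0.4210, 2.7618)

θ' = 0.2618 + 1.0·2.5 = 2.7618
R = v/ω = 0.75/1.0 = 0.7500
x' = 0.5 + 0.7500·(sin 2.7618 − sin 0.2618) = 0.5839
y' = -1 − 0.7500·(cos 2.7618 − cos 0.2618) = 0.4210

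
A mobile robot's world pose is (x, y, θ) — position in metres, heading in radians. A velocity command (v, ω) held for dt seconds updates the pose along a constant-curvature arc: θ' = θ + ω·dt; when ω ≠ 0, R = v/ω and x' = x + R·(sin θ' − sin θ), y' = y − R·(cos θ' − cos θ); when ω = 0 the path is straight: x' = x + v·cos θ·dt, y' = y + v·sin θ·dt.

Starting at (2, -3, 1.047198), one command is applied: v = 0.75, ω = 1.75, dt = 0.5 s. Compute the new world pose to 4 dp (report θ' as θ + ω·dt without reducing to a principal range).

θ' = 1.0472 + 1.75·0.5 = 1.9222
R = v/ω = 0.75/1.75 = 0.4286
x' = 2 + 0.4286·(sin 1.9222 − sin 1.0472) = 2.0312
y' = -3 − 0.4286·(cos 1.9222 − cos 1.0472) = -2.6382

(2.0312, -2.6382, 1.9222)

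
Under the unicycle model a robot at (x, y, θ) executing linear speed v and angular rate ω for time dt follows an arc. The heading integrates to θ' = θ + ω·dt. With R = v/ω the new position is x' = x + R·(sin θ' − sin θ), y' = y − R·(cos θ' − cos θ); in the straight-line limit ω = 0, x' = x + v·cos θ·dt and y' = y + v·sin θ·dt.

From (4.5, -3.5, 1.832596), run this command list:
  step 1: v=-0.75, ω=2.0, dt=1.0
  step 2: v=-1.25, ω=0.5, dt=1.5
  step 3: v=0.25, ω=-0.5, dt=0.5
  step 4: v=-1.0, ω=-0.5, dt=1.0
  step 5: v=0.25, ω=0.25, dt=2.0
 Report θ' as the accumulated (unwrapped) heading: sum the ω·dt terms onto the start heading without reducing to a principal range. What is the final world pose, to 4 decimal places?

(6.2469, -1.8097, 4.3326)

step 1: θ'=3.8326 (R=-0.3750) → pose (5.1012, -3.6919, 3.8326)
step 2: θ'=4.5826 (R=-2.5000) → pose (5.9869, -2.0890, 4.5826)
step 3: θ'=4.3326 (R=-0.5000) → pose (5.9555, -2.2096, 4.3326)
step 4: θ'=3.8326 (R=2.0000) → pose (6.5383, -1.4099, 3.8326)
step 5: θ'=4.3326 (R=1.0000) → pose (6.2469, -1.8097, 4.3326)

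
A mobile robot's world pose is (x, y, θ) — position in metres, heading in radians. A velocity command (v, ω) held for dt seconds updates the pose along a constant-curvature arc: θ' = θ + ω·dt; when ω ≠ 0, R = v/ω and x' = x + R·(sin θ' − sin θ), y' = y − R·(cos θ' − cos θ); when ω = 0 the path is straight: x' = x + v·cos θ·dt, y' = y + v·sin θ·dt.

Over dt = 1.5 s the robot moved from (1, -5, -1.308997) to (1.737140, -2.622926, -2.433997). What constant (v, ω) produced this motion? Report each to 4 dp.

Δθ = -2.433997 − -1.308997 = -1.125000
ω = Δθ/dt = -1.125000/1.5 = -0.7500
R = −Δy/(cos θ' − cos θ) = 2.3333
v = R·ω = 2.3333·-0.7500 = -1.7500

v = -1.7500, ω = -0.7500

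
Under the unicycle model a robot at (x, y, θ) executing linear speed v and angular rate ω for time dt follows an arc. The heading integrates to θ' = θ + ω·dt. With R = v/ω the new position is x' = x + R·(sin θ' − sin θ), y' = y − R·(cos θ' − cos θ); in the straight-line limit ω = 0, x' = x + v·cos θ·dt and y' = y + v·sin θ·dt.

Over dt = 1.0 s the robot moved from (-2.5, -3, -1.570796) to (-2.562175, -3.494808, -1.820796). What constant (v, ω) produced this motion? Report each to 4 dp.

Δθ = -1.820796 − -1.570796 = -0.250000
ω = Δθ/dt = -0.250000/1.0 = -0.2500
R = −Δy/(cos θ' − cos θ) = -2.0000
v = R·ω = -2.0000·-0.2500 = 0.5000

v = 0.5000, ω = -0.2500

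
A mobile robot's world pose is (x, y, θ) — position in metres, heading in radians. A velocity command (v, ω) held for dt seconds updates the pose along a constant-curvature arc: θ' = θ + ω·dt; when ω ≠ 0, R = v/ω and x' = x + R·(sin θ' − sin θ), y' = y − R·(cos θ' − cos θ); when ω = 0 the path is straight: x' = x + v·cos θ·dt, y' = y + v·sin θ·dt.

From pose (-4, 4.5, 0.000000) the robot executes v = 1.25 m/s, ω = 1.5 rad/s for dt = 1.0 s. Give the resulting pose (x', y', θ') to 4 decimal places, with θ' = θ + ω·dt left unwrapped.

θ' = 0.0000 + 1.5·1.0 = 1.5000
R = v/ω = 1.25/1.5 = 0.8333
x' = -4 + 0.8333·(sin 1.5000 − sin 0.0000) = -3.1688
y' = 4.5 − 0.8333·(cos 1.5000 − cos 0.0000) = 5.2744

(-3.1688, 5.2744, 1.5000)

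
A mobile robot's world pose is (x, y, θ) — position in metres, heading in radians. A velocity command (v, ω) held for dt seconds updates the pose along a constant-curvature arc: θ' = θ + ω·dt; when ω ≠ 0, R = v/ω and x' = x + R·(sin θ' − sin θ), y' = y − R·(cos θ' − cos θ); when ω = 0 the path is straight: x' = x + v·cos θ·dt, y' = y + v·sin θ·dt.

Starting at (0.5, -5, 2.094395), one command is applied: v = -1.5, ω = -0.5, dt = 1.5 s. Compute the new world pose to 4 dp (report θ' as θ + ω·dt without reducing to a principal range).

(0.8254, -7.1734, 1.3444)

θ' = 2.0944 + -0.5·1.5 = 1.3444
R = v/ω = -1.5/-0.5 = 3.0000
x' = 0.5 + 3.0000·(sin 1.3444 − sin 2.0944) = 0.8254
y' = -5 − 3.0000·(cos 1.3444 − cos 2.0944) = -7.1734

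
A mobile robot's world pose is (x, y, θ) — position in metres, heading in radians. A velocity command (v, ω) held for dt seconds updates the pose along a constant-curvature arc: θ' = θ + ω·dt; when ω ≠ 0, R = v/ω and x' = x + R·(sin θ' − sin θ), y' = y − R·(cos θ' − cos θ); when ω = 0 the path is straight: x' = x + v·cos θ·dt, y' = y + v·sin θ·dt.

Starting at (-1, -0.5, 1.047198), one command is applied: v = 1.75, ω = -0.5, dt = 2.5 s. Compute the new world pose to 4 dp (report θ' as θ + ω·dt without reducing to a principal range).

(2.7360, 1.1783, -0.2028)

θ' = 1.0472 + -0.5·2.5 = -0.2028
R = v/ω = 1.75/-0.5 = -3.5000
x' = -1 + -3.5000·(sin -0.2028 − sin 1.0472) = 2.7360
y' = -0.5 − -3.5000·(cos -0.2028 − cos 1.0472) = 1.1783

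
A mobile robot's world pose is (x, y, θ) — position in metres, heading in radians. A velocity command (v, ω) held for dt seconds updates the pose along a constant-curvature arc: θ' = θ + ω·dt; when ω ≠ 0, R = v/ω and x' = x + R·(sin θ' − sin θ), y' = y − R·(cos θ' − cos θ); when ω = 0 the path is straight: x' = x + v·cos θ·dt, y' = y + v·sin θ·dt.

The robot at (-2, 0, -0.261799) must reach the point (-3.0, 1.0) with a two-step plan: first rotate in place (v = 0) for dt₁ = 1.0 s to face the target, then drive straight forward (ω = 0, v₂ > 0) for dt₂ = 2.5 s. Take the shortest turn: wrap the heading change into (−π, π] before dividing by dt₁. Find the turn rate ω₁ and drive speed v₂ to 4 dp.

ω₁ = 2.6180, v₂ = 0.5657

heading to target = atan2(1−0, -3−-2) = 2.3562
Δθ = wrap(2.3562 − -0.2618) = 2.6180; ω₁ = Δθ/dt₁ = 2.6180
distance = √((-3−-2)² + (1−0)²) = 1.4142; v₂ = distance/dt₂ = 0.5657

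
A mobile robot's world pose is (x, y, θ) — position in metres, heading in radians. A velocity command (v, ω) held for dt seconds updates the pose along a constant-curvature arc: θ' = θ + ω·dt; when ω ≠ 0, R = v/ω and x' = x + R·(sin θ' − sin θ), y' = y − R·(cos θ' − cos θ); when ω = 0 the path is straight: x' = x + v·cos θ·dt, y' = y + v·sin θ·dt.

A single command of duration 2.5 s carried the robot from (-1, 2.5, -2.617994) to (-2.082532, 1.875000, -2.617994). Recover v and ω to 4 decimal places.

Δθ = -2.617994 − -2.617994 = 0.000000
ω = Δθ/dt = 0.000000/2.5 = 0.0000
ω = 0 → v = (Δx·cos θ + Δy·sin θ)/dt = 0.5000

v = 0.5000, ω = 0.0000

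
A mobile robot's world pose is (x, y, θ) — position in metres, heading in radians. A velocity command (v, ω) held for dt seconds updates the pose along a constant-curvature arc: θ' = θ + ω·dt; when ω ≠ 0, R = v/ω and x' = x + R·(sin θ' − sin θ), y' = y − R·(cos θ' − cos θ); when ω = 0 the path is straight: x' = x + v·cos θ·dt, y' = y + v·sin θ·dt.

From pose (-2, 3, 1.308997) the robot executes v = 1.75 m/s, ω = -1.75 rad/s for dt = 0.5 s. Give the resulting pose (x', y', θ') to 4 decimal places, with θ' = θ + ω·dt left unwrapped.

(-1.4546, 3.6485, 0.4340)

θ' = 1.3090 + -1.75·0.5 = 0.4340
R = v/ω = 1.75/-1.75 = -1.0000
x' = -2 + -1.0000·(sin 0.4340 − sin 1.3090) = -1.4546
y' = 3 − -1.0000·(cos 0.4340 − cos 1.3090) = 3.6485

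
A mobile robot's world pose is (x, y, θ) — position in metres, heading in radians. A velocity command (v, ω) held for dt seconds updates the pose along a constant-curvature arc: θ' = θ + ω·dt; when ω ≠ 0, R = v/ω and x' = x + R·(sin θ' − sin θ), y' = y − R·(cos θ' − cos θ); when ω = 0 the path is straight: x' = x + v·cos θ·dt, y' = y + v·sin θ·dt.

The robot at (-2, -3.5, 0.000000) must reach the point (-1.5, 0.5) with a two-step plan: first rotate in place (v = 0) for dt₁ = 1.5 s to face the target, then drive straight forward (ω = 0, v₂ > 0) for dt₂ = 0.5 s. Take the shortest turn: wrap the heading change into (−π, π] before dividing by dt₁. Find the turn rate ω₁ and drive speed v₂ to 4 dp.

ω₁ = 0.9643, v₂ = 8.0623

heading to target = atan2(0.5−-3.5, -1.5−-2) = 1.4464
Δθ = wrap(1.4464 − 0.0000) = 1.4464; ω₁ = Δθ/dt₁ = 0.9643
distance = √((-1.5−-2)² + (0.5−-3.5)²) = 4.0311; v₂ = distance/dt₂ = 8.0623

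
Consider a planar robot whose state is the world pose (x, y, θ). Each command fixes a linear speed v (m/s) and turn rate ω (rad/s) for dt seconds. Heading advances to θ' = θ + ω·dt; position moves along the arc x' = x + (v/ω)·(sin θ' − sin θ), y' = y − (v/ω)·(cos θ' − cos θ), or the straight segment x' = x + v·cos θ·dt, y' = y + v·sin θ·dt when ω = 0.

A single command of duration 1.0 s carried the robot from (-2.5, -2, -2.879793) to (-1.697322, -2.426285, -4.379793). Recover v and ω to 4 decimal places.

v = -1.0000, ω = -1.5000

Δθ = -4.379793 − -2.879793 = -1.500000
ω = Δθ/dt = -1.500000/1.0 = -1.5000
R = Δx/(sin θ' − sin θ) = 0.6667
v = R·ω = 0.6667·-1.5000 = -1.0000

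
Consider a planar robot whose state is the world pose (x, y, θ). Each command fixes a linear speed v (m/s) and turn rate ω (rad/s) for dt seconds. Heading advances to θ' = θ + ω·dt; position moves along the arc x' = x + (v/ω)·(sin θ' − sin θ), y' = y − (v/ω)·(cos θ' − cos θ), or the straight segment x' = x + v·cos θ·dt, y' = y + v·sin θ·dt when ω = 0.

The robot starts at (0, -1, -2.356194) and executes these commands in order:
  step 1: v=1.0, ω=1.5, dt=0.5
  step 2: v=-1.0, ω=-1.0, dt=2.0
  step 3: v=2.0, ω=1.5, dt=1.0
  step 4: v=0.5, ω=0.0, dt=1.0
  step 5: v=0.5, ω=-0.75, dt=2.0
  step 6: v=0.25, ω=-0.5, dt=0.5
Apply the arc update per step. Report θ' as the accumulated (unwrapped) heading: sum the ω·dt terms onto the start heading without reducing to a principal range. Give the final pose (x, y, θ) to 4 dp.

step 1: θ'=-1.6062 (R=0.6667) → pose (-0.1948, -1.4478, -1.6062)
step 2: θ'=-3.6062 (R=1.0000) → pose (1.2526, -0.5892, -3.6062)
step 3: θ'=-2.1062 (R=1.3333) → pose (-0.4916, -1.1010, -2.1062)
step 4: θ'=-2.1062 (straight) → pose (-0.7467, -1.5310, -2.1062)
step 5: θ'=-3.6062 (R=-0.6667) → pose (-1.6188, -1.7869, -3.6062)
step 6: θ'=-3.8562 (R=-0.5000) → pose (-1.7224, -1.7175, -3.8562)

(-1.7224, -1.7175, -3.8562)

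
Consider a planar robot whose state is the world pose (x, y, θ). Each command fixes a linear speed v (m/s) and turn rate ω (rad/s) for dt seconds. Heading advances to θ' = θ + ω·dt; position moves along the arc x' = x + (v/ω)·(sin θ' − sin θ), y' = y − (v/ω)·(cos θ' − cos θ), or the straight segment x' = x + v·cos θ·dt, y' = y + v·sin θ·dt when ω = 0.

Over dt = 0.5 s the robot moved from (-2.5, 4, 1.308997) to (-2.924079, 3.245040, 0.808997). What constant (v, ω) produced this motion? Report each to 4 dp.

v = -1.7500, ω = -1.0000

Δθ = 0.808997 − 1.308997 = -0.500000
ω = Δθ/dt = -0.500000/0.5 = -1.0000
R = −Δy/(cos θ' − cos θ) = 1.7500
v = R·ω = 1.7500·-1.0000 = -1.7500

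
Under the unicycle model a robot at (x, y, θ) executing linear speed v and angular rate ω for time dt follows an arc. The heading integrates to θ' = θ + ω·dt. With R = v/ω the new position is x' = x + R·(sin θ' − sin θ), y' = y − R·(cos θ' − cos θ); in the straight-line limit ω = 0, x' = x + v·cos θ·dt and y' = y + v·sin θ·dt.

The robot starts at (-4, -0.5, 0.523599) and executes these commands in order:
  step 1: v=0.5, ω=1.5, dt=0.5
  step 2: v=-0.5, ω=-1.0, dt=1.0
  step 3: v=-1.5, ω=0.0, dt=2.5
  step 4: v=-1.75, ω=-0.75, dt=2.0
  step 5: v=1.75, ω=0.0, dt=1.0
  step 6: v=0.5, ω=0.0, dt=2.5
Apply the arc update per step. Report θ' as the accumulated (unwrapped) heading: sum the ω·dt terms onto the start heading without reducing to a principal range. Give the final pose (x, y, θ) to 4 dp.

(-9.6153, -3.0223, -1.2264)

step 1: θ'=1.2736 (R=0.3333) → pose (-3.8479, -0.3089, 1.2736)
step 2: θ'=0.2736 (R=0.5000) → pose (-4.1909, -0.6439, 0.2736)
step 3: θ'=0.2736 (straight) → pose (-7.8014, -1.6572, 0.2736)
step 4: θ'=-1.2264 (R=2.3333) → pose (-10.6282, -0.1984, -1.2264)
step 5: θ'=-1.2264 (straight) → pose (-10.0374, -1.8457, -1.2264)
step 6: θ'=-1.2264 (straight) → pose (-9.6153, -3.0223, -1.2264)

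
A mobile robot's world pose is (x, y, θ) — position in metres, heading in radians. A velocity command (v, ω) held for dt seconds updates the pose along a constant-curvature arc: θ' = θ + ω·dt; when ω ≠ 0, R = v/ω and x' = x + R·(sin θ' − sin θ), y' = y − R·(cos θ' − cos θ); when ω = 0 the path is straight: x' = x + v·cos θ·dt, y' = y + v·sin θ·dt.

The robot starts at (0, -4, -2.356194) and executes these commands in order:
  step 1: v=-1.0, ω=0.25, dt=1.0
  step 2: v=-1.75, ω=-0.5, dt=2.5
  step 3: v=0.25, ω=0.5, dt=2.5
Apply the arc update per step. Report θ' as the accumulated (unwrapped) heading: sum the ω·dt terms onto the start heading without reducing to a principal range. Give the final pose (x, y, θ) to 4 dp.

step 1: θ'=-2.1062 (R=-4.0000) → pose (0.6118, -3.2123, -2.1062)
step 2: θ'=-3.3562 (R=3.5000) → pose (4.3674, -1.5782, -3.3562)
step 3: θ'=-2.1062 (R=0.5000) → pose (3.8309, -1.8117, -2.1062)

(3.8309, -1.8117, -2.1062)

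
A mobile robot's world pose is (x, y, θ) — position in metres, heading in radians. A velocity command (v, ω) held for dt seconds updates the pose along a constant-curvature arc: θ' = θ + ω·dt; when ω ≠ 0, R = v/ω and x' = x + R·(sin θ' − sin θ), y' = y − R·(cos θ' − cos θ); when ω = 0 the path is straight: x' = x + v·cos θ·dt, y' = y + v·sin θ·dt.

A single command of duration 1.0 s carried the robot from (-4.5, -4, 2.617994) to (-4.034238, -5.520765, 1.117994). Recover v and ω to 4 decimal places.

v = -1.7500, ω = -1.5000

Δθ = 1.117994 − 2.617994 = -1.500000
ω = Δθ/dt = -1.500000/1.0 = -1.5000
R = −Δy/(cos θ' − cos θ) = 1.1667
v = R·ω = 1.1667·-1.5000 = -1.7500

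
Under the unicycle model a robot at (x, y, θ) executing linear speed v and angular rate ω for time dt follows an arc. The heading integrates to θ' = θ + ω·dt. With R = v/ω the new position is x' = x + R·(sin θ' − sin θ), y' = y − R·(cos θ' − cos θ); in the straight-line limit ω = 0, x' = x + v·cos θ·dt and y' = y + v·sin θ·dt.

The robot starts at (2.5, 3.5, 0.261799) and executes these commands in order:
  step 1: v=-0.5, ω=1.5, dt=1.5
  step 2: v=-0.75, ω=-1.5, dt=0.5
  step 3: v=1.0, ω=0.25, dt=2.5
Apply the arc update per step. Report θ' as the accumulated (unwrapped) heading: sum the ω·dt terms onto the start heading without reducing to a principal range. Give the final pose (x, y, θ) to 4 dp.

step 1: θ'=2.5118 (R=-0.3333) → pose (2.3899, 2.9086, 2.5118)
step 2: θ'=1.7618 (R=0.5000) → pose (2.5864, 2.5995, 1.7618)
step 3: θ'=2.3868 (R=4.0000) → pose (1.3997, 4.7538, 2.3868)

(1.3997, 4.7538, 2.3868)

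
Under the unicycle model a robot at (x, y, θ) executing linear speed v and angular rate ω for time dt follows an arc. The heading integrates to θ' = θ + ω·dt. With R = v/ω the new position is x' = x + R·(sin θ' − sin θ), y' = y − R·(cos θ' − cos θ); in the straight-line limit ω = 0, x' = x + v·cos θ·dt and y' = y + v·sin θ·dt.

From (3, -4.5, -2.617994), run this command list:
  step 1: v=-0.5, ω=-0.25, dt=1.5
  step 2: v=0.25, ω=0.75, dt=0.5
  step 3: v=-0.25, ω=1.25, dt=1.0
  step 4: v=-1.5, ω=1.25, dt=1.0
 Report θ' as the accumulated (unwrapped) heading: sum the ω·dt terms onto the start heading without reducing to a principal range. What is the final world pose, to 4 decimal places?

step 1: θ'=-2.9930 (R=2.0000) → pose (3.7039, -4.2541, -2.9930)
step 2: θ'=-2.6180 (R=0.3333) → pose (3.5866, -4.2951, -2.6180)
step 3: θ'=-1.3680 (R=-0.2000) → pose (3.6825, -4.0816, -1.3680)
step 4: θ'=-0.1180 (R=-1.2000) → pose (2.6483, -3.1316, -0.1180)

(2.6483, -3.1316, -0.1180)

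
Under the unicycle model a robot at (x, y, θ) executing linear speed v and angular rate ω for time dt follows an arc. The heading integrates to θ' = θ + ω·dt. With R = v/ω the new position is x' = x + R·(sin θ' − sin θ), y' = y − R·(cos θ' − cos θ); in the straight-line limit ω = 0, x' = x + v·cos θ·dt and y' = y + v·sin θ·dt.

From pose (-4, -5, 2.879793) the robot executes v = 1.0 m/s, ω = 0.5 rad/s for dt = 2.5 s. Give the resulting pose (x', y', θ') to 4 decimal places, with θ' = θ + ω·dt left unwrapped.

θ' = 2.8798 + 0.5·2.5 = 4.1298
R = v/ω = 1.0/0.5 = 2.0000
x' = -4 + 2.0000·(sin 4.1298 − sin 2.8798) = -6.1877
y' = -5 − 2.0000·(cos 4.1298 − cos 2.8798) = -5.8315

(-6.1877, -5.8315, 4.1298)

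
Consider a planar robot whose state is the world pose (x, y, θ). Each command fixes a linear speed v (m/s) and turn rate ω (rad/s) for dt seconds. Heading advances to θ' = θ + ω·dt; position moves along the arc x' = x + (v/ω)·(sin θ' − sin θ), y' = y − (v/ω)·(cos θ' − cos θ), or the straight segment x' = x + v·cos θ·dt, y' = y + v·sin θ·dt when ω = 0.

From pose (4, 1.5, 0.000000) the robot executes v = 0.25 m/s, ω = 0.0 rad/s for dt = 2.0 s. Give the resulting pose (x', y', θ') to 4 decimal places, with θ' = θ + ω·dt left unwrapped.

θ' = 0.0000 + 0.0·2.0 = 0.0000
ω = 0 → straight: x' = 4 + 0.25·cos(0.0000)·2.0 = 4.5000
y' = 1.5 + 0.25·sin(0.0000)·2.0 = 1.5000

(4.5000, 1.5000, 0.0000)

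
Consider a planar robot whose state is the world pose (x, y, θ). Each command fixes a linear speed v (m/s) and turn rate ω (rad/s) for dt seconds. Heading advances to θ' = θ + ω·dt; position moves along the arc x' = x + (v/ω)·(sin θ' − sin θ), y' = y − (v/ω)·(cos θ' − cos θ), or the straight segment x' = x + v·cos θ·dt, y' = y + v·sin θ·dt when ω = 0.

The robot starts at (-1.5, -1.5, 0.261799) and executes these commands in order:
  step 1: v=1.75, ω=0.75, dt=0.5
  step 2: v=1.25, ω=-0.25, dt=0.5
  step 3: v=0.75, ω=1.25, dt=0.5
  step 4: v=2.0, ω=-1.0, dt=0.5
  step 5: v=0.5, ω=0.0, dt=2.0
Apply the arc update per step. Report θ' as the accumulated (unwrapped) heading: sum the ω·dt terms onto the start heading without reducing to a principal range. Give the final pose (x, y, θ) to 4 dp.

step 1: θ'=0.6368 (R=2.3333) → pose (-0.7165, -1.1222, 0.6368)
step 2: θ'=0.5118 (R=-5.0000) → pose (-0.1921, -0.7829, 0.5118)
step 3: θ'=1.1368 (R=0.6000) → pose (0.0585, -0.5121, 1.1368)
step 4: θ'=0.6368 (R=-2.0000) → pose (0.6838, 0.2550, 0.6368)
step 5: θ'=0.6368 (straight) → pose (1.4878, 0.8496, 0.6368)

(1.4878, 0.8496, 0.6368)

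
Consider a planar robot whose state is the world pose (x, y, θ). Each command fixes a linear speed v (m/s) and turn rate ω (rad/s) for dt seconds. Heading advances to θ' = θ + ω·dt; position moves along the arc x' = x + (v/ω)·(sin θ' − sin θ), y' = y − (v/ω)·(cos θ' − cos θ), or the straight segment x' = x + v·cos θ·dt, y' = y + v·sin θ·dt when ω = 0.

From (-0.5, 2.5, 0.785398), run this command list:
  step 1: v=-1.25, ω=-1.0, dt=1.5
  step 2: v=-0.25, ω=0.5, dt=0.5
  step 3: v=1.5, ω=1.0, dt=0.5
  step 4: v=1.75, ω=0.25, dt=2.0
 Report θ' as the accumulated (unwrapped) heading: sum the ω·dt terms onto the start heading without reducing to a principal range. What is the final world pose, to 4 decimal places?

step 1: θ'=-0.7146 (R=1.2500) → pose (-2.2030, 2.4397, -0.7146)
step 2: θ'=-0.4646 (R=-0.5000) → pose (-2.3067, 2.5090, -0.4646)
step 3: θ'=0.0354 (R=1.5000) → pose (-1.5815, 2.3510, 0.0354)
step 4: θ'=0.5354 (R=7.0000) → pose (1.7421, 3.3261, 0.5354)

(1.7421, 3.3261, 0.5354)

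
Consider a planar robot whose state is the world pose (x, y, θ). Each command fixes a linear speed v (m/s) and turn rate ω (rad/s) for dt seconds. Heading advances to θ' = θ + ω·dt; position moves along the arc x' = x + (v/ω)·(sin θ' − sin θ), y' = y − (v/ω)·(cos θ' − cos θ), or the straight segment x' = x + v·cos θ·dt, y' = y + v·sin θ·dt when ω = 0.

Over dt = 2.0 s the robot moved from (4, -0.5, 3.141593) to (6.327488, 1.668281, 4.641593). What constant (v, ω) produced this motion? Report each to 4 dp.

Δθ = 4.641593 − 3.141593 = 1.500000
ω = Δθ/dt = 1.500000/2.0 = 0.7500
R = Δx/(sin θ' − sin θ) = -2.3333
v = R·ω = -2.3333·0.7500 = -1.7500

v = -1.7500, ω = 0.7500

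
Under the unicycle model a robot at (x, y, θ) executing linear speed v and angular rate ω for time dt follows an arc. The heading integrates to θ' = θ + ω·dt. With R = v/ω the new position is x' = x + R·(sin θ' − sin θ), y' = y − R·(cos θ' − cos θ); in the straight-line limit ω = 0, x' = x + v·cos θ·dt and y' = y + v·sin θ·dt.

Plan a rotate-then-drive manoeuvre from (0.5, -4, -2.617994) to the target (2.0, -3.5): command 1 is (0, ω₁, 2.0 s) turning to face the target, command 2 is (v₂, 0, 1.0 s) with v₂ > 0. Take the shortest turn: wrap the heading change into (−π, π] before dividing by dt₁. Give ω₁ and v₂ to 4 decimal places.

ω₁ = 1.4699, v₂ = 1.5811

heading to target = atan2(-3.5−-4, 2−0.5) = 0.3218
Δθ = wrap(0.3218 − -2.6180) = 2.9397; ω₁ = Δθ/dt₁ = 1.4699
distance = √((2−0.5)² + (-3.5−-4)²) = 1.5811; v₂ = distance/dt₂ = 1.5811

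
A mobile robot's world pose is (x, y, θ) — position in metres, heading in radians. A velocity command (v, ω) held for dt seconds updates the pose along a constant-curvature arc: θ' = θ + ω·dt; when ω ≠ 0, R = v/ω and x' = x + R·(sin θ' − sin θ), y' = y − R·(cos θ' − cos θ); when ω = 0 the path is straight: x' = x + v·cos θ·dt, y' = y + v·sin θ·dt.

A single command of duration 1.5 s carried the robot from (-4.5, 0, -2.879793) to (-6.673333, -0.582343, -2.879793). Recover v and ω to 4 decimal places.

v = 1.5000, ω = 0.0000

Δθ = -2.879793 − -2.879793 = 0.000000
ω = Δθ/dt = 0.000000/1.5 = 0.0000
ω = 0 → v = (Δx·cos θ + Δy·sin θ)/dt = 1.5000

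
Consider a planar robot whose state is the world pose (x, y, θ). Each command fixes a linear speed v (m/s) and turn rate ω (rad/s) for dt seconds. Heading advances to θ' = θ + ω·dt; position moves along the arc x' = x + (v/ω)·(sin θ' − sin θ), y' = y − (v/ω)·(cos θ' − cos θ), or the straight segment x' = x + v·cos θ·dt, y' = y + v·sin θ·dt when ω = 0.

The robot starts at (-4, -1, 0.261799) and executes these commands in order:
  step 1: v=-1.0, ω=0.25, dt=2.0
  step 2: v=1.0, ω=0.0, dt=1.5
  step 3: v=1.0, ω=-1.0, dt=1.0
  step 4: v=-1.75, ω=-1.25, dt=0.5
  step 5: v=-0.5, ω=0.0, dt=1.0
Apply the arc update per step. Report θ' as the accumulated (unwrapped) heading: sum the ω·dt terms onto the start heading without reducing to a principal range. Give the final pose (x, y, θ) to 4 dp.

step 1: θ'=0.7618 (R=-4.0000) → pose (-5.7256, -1.9693, 0.7618)
step 2: θ'=0.7618 (straight) → pose (-4.6402, -0.9340, 0.7618)
step 3: θ'=-0.2382 (R=-1.0000) → pose (-3.7141, -0.6858, -0.2382)
step 4: θ'=-0.8632 (R=1.4000) → pose (-4.4476, -0.2354, -0.8632)
step 5: θ'=-0.8632 (straight) → pose (-4.7726, 0.1446, -0.8632)

(-4.7726, 0.1446, -0.8632)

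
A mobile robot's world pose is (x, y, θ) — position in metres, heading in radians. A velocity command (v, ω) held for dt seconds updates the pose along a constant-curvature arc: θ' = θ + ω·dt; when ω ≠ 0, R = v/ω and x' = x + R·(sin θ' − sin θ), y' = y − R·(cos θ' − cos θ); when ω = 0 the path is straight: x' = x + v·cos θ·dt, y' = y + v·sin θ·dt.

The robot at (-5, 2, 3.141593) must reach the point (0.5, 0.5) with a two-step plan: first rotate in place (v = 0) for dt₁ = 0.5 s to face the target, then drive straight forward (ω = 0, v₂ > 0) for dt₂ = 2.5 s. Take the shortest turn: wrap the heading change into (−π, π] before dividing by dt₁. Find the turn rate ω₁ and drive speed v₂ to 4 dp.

heading to target = atan2(0.5−2, 0.5−-5) = -0.2663
Δθ = wrap(-0.2663 − 3.1416) = 2.8753; ω₁ = Δθ/dt₁ = 5.7507
distance = √((0.5−-5)² + (0.5−2)²) = 5.7009; v₂ = distance/dt₂ = 2.2804

ω₁ = 5.7507, v₂ = 2.2804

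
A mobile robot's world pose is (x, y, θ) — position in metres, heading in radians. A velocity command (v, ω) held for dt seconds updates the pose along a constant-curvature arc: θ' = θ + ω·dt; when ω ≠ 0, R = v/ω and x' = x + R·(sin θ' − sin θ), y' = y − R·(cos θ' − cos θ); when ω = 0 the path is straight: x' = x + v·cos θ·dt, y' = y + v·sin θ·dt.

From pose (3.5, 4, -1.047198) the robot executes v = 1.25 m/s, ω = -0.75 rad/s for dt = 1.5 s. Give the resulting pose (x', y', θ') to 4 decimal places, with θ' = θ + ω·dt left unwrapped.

θ' = -1.0472 + -0.75·1.5 = -2.1722
R = v/ω = 1.25/-0.75 = -1.6667
x' = 3.5 + -1.6667·(sin -2.1722 − sin -1.0472) = 3.4309
y' = 4 − -1.6667·(cos -2.1722 − cos -1.0472) = 2.2237

(3.4309, 2.2237, -2.1722)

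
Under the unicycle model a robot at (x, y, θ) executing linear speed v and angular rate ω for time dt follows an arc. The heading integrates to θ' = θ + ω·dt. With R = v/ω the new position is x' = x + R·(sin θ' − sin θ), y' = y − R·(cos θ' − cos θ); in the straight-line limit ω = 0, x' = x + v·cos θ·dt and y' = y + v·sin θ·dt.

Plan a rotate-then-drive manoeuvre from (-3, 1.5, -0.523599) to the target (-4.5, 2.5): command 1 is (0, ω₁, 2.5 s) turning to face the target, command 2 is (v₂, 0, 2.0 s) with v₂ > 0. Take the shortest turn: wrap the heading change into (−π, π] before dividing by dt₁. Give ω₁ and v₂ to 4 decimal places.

ω₁ = 1.2309, v₂ = 0.9014

heading to target = atan2(2.5−1.5, -4.5−-3) = 2.5536
Δθ = wrap(2.5536 − -0.5236) = 3.0772; ω₁ = Δθ/dt₁ = 1.2309
distance = √((-4.5−-3)² + (2.5−1.5)²) = 1.8028; v₂ = distance/dt₂ = 0.9014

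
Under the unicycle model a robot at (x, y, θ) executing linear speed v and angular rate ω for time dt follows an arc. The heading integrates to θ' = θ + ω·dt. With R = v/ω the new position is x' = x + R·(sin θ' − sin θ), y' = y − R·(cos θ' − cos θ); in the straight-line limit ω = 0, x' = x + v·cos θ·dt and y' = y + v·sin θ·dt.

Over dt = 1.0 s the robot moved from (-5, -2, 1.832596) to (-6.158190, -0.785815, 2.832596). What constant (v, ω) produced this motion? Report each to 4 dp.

v = 1.7500, ω = 1.0000

Δθ = 2.832596 − 1.832596 = 1.000000
ω = Δθ/dt = 1.000000/1.0 = 1.0000
R = −Δy/(cos θ' − cos θ) = 1.7500
v = R·ω = 1.7500·1.0000 = 1.7500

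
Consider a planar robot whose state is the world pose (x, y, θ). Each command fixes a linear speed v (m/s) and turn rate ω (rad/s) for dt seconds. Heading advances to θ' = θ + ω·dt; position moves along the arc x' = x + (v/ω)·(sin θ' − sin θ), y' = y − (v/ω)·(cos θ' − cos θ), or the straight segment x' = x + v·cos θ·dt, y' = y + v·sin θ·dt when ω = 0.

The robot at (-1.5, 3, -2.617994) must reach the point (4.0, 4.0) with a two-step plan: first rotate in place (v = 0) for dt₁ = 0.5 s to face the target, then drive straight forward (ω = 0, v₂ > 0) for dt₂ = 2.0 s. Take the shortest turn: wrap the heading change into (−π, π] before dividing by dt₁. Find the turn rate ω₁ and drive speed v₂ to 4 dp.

ω₁ = 5.5957, v₂ = 2.7951

heading to target = atan2(4−3, 4−-1.5) = 0.1799
Δθ = wrap(0.1799 − -2.6180) = 2.7978; ω₁ = Δθ/dt₁ = 5.5957
distance = √((4−-1.5)² + (4−3)²) = 5.5902; v₂ = distance/dt₂ = 2.7951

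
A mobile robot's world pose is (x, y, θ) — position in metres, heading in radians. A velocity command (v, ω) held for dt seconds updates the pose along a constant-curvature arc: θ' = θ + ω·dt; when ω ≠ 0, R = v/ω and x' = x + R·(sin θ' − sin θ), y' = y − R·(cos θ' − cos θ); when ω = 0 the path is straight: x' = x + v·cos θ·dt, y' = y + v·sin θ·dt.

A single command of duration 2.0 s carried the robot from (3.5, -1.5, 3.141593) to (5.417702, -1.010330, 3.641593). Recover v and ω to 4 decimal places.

Δθ = 3.641593 − 3.141593 = 0.500000
ω = Δθ/dt = 0.500000/2.0 = 0.2500
R = Δx/(sin θ' − sin θ) = -4.0000
v = R·ω = -4.0000·0.2500 = -1.0000

v = -1.0000, ω = 0.2500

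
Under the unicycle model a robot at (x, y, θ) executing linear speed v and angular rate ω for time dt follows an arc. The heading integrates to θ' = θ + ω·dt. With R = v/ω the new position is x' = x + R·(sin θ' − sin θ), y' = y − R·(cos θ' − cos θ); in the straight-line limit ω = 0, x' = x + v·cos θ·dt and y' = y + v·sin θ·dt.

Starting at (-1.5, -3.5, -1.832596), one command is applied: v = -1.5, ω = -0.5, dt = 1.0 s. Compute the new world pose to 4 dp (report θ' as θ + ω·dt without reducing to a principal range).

(-0.7730, -2.2058, -2.3326)

θ' = -1.8326 + -0.5·1.0 = -2.3326
R = v/ω = -1.5/-0.5 = 3.0000
x' = -1.5 + 3.0000·(sin -2.3326 − sin -1.8326) = -0.7730
y' = -3.5 − 3.0000·(cos -2.3326 − cos -1.8326) = -2.2058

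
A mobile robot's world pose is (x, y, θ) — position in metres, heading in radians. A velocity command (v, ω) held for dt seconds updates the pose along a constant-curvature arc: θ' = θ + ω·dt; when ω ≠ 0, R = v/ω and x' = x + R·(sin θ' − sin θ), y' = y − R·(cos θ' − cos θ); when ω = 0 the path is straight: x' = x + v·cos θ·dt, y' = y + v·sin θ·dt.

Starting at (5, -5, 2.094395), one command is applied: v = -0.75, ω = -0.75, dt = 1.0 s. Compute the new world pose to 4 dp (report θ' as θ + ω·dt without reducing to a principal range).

θ' = 2.0944 + -0.75·1.0 = 1.3444
R = v/ω = -0.75/-0.75 = 1.0000
x' = 5 + 1.0000·(sin 1.3444 − sin 2.0944) = 5.1085
y' = -5 − 1.0000·(cos 1.3444 − cos 2.0944) = -5.7245

(5.1085, -5.7245, 1.3444)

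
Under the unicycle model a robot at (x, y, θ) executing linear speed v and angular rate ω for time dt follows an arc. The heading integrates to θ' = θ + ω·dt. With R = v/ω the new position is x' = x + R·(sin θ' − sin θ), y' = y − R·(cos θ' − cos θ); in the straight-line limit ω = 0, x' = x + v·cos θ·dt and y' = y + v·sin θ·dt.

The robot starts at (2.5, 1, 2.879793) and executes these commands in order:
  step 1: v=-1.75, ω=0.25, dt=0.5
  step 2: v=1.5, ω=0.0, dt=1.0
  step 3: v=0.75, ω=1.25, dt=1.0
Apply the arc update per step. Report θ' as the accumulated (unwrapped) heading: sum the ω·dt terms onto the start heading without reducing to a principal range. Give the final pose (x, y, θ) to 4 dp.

step 1: θ'=3.0048 (R=-7.0000) → pose (3.3571, 0.8269, 3.0048)
step 2: θ'=3.0048 (straight) → pose (1.8711, 1.0314, 3.0048)
step 3: θ'=4.2548 (R=0.6000) → pose (1.2510, 0.7021, 4.2548)

(1.2510, 0.7021, 4.2548)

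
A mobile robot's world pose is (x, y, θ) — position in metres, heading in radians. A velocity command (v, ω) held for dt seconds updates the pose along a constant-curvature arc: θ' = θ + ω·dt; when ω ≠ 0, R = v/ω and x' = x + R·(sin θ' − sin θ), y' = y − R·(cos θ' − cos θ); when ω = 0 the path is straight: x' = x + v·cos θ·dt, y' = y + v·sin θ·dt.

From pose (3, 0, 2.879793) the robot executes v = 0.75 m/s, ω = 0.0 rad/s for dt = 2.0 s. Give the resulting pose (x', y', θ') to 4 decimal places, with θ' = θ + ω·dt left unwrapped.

(1.5511, 0.3882, 2.8798)

θ' = 2.8798 + 0.0·2.0 = 2.8798
ω = 0 → straight: x' = 3 + 0.75·cos(2.8798)·2.0 = 1.5511
y' = 0 + 0.75·sin(2.8798)·2.0 = 0.3882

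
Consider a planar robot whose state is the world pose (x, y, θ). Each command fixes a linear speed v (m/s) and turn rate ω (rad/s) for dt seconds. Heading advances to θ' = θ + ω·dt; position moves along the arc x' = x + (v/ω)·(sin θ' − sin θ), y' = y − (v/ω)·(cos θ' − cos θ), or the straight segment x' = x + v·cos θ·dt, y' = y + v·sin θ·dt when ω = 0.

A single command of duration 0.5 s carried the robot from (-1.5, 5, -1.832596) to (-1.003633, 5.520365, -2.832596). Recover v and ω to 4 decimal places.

Δθ = -2.832596 − -1.832596 = -1.000000
ω = Δθ/dt = -1.000000/0.5 = -2.0000
R = −Δy/(cos θ' − cos θ) = 0.7500
v = R·ω = 0.7500·-2.0000 = -1.5000

v = -1.5000, ω = -2.0000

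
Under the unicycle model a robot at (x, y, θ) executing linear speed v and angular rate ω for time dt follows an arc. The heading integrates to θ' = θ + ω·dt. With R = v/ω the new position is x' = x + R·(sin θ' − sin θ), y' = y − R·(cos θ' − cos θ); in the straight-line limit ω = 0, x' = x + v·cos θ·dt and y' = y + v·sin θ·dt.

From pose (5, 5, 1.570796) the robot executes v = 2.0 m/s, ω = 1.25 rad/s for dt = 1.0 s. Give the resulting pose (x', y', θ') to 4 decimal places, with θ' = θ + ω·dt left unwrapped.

θ' = 1.5708 + 1.25·1.0 = 2.8208
R = v/ω = 2.0/1.25 = 1.6000
x' = 5 + 1.6000·(sin 2.8208 − sin 1.5708) = 3.9045
y' = 5 − 1.6000·(cos 2.8208 − cos 1.5708) = 6.5184

(3.9045, 6.5184, 2.8208)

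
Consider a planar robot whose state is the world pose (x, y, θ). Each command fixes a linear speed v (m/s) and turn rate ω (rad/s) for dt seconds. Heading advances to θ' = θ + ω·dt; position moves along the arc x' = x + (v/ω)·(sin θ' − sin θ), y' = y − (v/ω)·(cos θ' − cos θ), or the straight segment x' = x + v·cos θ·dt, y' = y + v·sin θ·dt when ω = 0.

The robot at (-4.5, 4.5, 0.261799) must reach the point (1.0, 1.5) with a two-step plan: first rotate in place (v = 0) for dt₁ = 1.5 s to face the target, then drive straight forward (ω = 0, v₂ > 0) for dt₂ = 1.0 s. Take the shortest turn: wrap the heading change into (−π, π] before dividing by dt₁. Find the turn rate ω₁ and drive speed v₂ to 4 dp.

ω₁ = -0.5074, v₂ = 6.2650

heading to target = atan2(1.5−4.5, 1−-4.5) = -0.4993
Δθ = wrap(-0.4993 − 0.2618) = -0.7611; ω₁ = Δθ/dt₁ = -0.5074
distance = √((1−-4.5)² + (1.5−4.5)²) = 6.2650; v₂ = distance/dt₂ = 6.2650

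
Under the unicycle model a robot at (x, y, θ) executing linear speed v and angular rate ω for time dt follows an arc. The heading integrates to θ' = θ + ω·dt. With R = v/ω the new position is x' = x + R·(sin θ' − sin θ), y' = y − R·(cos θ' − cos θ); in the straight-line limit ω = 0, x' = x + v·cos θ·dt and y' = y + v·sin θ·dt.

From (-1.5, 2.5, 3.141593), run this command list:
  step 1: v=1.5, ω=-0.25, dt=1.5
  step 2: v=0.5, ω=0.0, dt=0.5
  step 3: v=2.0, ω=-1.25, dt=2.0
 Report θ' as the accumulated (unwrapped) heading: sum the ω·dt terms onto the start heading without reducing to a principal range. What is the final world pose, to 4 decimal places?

(-3.7657, 6.0408, 0.2666)

step 1: θ'=2.7666 (R=-6.0000) → pose (-3.6976, 2.9170, 2.7666)
step 2: θ'=2.7666 (straight) → pose (-3.9303, 3.0085, 2.7666)
step 3: θ'=0.2666 (R=-1.6000) → pose (-3.7657, 6.0408, 0.2666)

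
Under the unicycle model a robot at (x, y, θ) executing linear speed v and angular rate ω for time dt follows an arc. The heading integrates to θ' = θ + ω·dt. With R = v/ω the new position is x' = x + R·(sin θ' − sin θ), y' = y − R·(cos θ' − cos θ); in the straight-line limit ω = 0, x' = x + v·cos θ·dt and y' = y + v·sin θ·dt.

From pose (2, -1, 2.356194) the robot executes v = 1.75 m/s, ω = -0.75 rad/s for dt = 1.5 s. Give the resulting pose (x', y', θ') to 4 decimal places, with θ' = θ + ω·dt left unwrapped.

θ' = 2.3562 + -0.75·1.5 = 1.2312
R = v/ω = 1.75/-0.75 = -2.3333
x' = 2 + -2.3333·(sin 1.2312 − sin 2.3562) = 1.4498
y' = -1 − -2.3333·(cos 1.2312 − cos 2.3562) = 1.4272

(1.4498, 1.4272, 1.2312)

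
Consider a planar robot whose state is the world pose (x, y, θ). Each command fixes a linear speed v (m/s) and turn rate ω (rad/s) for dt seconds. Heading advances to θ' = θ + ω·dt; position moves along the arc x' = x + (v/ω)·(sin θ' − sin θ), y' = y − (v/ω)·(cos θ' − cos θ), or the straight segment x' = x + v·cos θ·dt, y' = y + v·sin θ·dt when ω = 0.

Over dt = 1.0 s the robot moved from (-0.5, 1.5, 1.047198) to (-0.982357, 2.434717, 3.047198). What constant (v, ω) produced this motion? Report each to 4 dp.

v = 1.2500, ω = 2.0000

Δθ = 3.047198 − 1.047198 = 2.000000
ω = Δθ/dt = 2.000000/1.0 = 2.0000
R = −Δy/(cos θ' − cos θ) = 0.6250
v = R·ω = 0.6250·2.0000 = 1.2500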